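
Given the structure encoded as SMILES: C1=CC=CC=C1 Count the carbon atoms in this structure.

6

Count every carbon token in the SMILES (each C, including those in ring-closure positions and inside branches).
Carbon count: 6.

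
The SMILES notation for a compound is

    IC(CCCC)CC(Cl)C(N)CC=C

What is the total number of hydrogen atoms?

Walk through each heavy atom and fill implicit hydrogens from standard valence (C 4, N 3, O 2, S 2, halogen 1):
  atom 1: I (halogen, monovalent) → 0 H
  atom 2: C, bond orders sum to 3 (valence 4) → 1 H
  atom 3: C, bond orders sum to 2 (valence 4) → 2 H
  atom 4: C, bond orders sum to 2 (valence 4) → 2 H
  atom 5: C, bond orders sum to 2 (valence 4) → 2 H
  atom 6: C, bond orders sum to 1 (valence 4) → 3 H
  atom 7: C, bond orders sum to 2 (valence 4) → 2 H
  atom 8: C, bond orders sum to 3 (valence 4) → 1 H
  atom 9: Cl (halogen, monovalent) → 0 H
  atom 10: C, bond orders sum to 3 (valence 4) → 1 H
  atom 11: N, bond orders sum to 1 (valence 3) → 2 H
  atom 12: C, bond orders sum to 2 (valence 4) → 2 H
  atom 13: C, bond orders sum to 3 (valence 4) → 1 H
  atom 14: C, bond orders sum to 2 (valence 4) → 2 H
Total hydrogens: 21.

21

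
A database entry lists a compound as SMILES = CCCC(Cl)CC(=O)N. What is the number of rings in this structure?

In SMILES, each pair of matching ring-closure digits denotes one ring-closing bond; the number of such bonds equals the number of independent rings.
Ring-closure bonds here: 0.

0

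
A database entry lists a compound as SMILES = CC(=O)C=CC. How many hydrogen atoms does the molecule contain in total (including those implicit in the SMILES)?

8

Walk through each heavy atom and fill implicit hydrogens from standard valence (C 4, N 3, O 2, S 2, halogen 1):
  atom 1: C, bond orders sum to 1 (valence 4) → 3 H
  atom 2: C, bond orders sum to 4 (valence 4) → 0 H
  atom 3: O, bond orders sum to 2 (valence 2) → 0 H
  atom 4: C, bond orders sum to 3 (valence 4) → 1 H
  atom 5: C, bond orders sum to 3 (valence 4) → 1 H
  atom 6: C, bond orders sum to 1 (valence 4) → 3 H
Total hydrogens: 8.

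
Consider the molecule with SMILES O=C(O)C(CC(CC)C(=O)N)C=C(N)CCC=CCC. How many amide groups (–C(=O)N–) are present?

1

The amide motif appears at heavy-atom position 9 in the SMILES.
Other groups present: 2 alkene, 1 carboxylic acid, 1 primary amine.
Amide count: 1.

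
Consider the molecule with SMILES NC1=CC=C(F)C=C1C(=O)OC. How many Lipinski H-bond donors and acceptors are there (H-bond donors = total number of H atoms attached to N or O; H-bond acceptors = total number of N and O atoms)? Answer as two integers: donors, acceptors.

2, 3

Donors: find every N or O and count the H atoms it carries.
  atom 1 (N): bond orders sum to 1 → 2 H
  atom 10 (O): bond orders sum to 2 → 0 H
  atom 11 (O): bond orders sum to 2 → 0 H
Lipinski HBD = 2.
Acceptors: N atoms = 1, O atoms = 2 → HBA = 3.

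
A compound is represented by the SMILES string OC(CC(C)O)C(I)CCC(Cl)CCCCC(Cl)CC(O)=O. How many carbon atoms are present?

15

Count every carbon token in the SMILES (each C, including those in ring-closure positions and inside branches).
Carbon count: 15.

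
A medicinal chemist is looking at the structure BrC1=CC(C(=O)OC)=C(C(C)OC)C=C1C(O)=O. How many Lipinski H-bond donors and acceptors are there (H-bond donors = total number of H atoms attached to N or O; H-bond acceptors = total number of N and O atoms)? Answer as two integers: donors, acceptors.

Donors: find every N or O and count the H atoms it carries.
  atom 6 (O): bond orders sum to 2 → 0 H
  atom 7 (O): bond orders sum to 2 → 0 H
  atom 12 (O): bond orders sum to 2 → 0 H
  atom 17 (O): bond orders sum to 1 → 1 H
  atom 18 (O): bond orders sum to 2 → 0 H
Lipinski HBD = 1.
Acceptors: N atoms = 0, O atoms = 5 → HBA = 5.

1, 5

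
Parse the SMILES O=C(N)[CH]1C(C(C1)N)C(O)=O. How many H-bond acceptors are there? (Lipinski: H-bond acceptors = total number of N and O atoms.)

5

N atoms: 2; O atoms: 3.
Lipinski HBA = 2 + 3 = 5.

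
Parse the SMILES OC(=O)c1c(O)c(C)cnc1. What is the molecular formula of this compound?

Walk through each heavy atom and fill implicit hydrogens from standard valence (C 4, N 3, O 2, S 2, halogen 1); for lowercase aromatic atoms, an aromatic c carries 1 H when it has two neighbours and 0 H with three, and aromatic n carries 0 H:
  atom 1: O, bond orders sum to 1 (valence 2) → 1 H
  atom 2: C, bond orders sum to 4 (valence 4) → 0 H
  atom 3: O, bond orders sum to 2 (valence 2) → 0 H
  atom 4: aromatic c, 3 neighbours → 0 H
  atom 5: aromatic c, 3 neighbours → 0 H
  atom 6: O, bond orders sum to 1 (valence 2) → 1 H
  atom 7: aromatic c, 3 neighbours → 0 H
  atom 8: C, bond orders sum to 1 (valence 4) → 3 H
  atom 9: aromatic c, 2 neighbours → 1 H
  atom 10: aromatic n, 2 neighbours → 0 H
  atom 11: aromatic c, 2 neighbours → 1 H
Totals → C:7, H:7, N:1, O:3.
In Hill order: C7H7NO3.

C7H7NO3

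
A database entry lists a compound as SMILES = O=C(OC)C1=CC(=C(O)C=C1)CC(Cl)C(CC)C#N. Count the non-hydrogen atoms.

19

Every atom symbol written in the SMILES (organic subset) is one heavy atom; implicit H are not written.
Heavy atoms by element → C:14, Cl:1, N:1, O:3.
Total: 19.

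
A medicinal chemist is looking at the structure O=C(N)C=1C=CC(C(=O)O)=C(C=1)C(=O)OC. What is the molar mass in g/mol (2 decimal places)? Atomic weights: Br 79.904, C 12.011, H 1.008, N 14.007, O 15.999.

First, the molecular formula is C10H9NO5 (counting implicit H from valence).
  C: 10 × 12.011 = 120.110
  H: 9 × 1.008 = 9.072
  N: 1 × 14.007 = 14.007
  O: 5 × 15.999 = 79.995
Sum: 10×12.011 + 9×1.008 + 1×14.007 + 5×15.999 = 223.184 → 223.18 g/mol.

223.18 g/mol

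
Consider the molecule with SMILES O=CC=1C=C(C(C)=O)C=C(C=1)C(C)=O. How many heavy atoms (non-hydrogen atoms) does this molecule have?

Every atom symbol written in the SMILES (organic subset) is one heavy atom; implicit H are not written.
Heavy atoms by element → C:11, O:3.
Total: 14.

14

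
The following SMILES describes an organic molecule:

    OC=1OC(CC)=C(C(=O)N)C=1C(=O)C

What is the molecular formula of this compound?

C9H11NO4

Walk through each heavy atom and fill implicit hydrogens from standard valence (C 4, N 3, O 2, S 2, halogen 1):
  atom 1: O, bond orders sum to 1 (valence 2) → 1 H
  atom 2: C, bond orders sum to 4 (valence 4) → 0 H
  atom 3: O, bond orders sum to 2 (valence 2) → 0 H
  atom 4: C, bond orders sum to 4 (valence 4) → 0 H
  atom 5: C, bond orders sum to 2 (valence 4) → 2 H
  atom 6: C, bond orders sum to 1 (valence 4) → 3 H
  atom 7: C, bond orders sum to 4 (valence 4) → 0 H
  atom 8: C, bond orders sum to 4 (valence 4) → 0 H
  atom 9: O, bond orders sum to 2 (valence 2) → 0 H
  atom 10: N, bond orders sum to 1 (valence 3) → 2 H
  atom 11: C, bond orders sum to 4 (valence 4) → 0 H
  atom 12: C, bond orders sum to 4 (valence 4) → 0 H
  atom 13: O, bond orders sum to 2 (valence 2) → 0 H
  atom 14: C, bond orders sum to 1 (valence 4) → 3 H
Totals → C:9, H:11, N:1, O:4.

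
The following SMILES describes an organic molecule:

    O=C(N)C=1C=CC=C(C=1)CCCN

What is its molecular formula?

C10H14N2O

Walk through each heavy atom and fill implicit hydrogens from standard valence (C 4, N 3, O 2, S 2, halogen 1):
  atom 1: O, bond orders sum to 2 (valence 2) → 0 H
  atom 2: C, bond orders sum to 4 (valence 4) → 0 H
  atom 3: N, bond orders sum to 1 (valence 3) → 2 H
  atom 4: C, bond orders sum to 4 (valence 4) → 0 H
  atom 5: C, bond orders sum to 3 (valence 4) → 1 H
  atom 6: C, bond orders sum to 3 (valence 4) → 1 H
  atom 7: C, bond orders sum to 3 (valence 4) → 1 H
  atom 8: C, bond orders sum to 4 (valence 4) → 0 H
  atom 9: C, bond orders sum to 3 (valence 4) → 1 H
  atom 10: C, bond orders sum to 2 (valence 4) → 2 H
  atom 11: C, bond orders sum to 2 (valence 4) → 2 H
  atom 12: C, bond orders sum to 2 (valence 4) → 2 H
  atom 13: N, bond orders sum to 1 (valence 3) → 2 H
Totals → C:10, H:14, N:2, O:1.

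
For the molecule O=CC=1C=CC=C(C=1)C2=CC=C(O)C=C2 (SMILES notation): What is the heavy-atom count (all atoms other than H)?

15

Every atom symbol written in the SMILES (organic subset) is one heavy atom; implicit H are not written.
Heavy atoms by element → C:13, O:2.
Total: 15.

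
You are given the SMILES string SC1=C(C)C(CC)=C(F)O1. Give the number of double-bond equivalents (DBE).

3

Degree of unsaturation = (number of rings) + (number of π bonds).
Ring closures in the SMILES: 1.
π bonds: 2 double bonds (each 1 DoU) → 2 DoU from unsaturation.
Total DoU = 1 + 2 = 3.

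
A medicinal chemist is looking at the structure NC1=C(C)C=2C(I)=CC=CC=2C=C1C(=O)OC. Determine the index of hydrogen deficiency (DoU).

Molecular formula: C13H12INO2.
DoU = (2C + 2 + N − H − X) / 2, where X is the halogen count and O/S are ignored.
    = (2·13 + 2 + 1 − 12 − 1) / 2 = 16 / 2 = 8.

8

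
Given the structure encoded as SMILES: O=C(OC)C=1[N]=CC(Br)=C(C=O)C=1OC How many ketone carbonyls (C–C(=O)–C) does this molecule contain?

Scan the SMILES for the ketone motif — none present.
Groups that are present: 1 aldehyde, 1 ester, 1 ether.

0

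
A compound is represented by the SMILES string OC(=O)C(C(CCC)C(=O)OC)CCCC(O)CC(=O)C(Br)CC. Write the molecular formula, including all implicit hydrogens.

Walk through each heavy atom and fill implicit hydrogens from standard valence (C 4, N 3, O 2, S 2, halogen 1):
  atom 1: O, bond orders sum to 1 (valence 2) → 1 H
  atom 2: C, bond orders sum to 4 (valence 4) → 0 H
  atom 3: O, bond orders sum to 2 (valence 2) → 0 H
  atom 4: C, bond orders sum to 3 (valence 4) → 1 H
  atom 5: C, bond orders sum to 3 (valence 4) → 1 H
  atom 6: C, bond orders sum to 2 (valence 4) → 2 H
  atom 7: C, bond orders sum to 2 (valence 4) → 2 H
  atom 8: C, bond orders sum to 1 (valence 4) → 3 H
  atom 9: C, bond orders sum to 4 (valence 4) → 0 H
  atom 10: O, bond orders sum to 2 (valence 2) → 0 H
  atom 11: O, bond orders sum to 2 (valence 2) → 0 H
  atom 12: C, bond orders sum to 1 (valence 4) → 3 H
  atom 13: C, bond orders sum to 2 (valence 4) → 2 H
  atom 14: C, bond orders sum to 2 (valence 4) → 2 H
  atom 15: C, bond orders sum to 2 (valence 4) → 2 H
  atom 16: C, bond orders sum to 3 (valence 4) → 1 H
  atom 17: O, bond orders sum to 1 (valence 2) → 1 H
  atom 18: C, bond orders sum to 2 (valence 4) → 2 H
  atom 19: C, bond orders sum to 4 (valence 4) → 0 H
  atom 20: O, bond orders sum to 2 (valence 2) → 0 H
  atom 21: C, bond orders sum to 3 (valence 4) → 1 H
  atom 22: Br (halogen, monovalent) → 0 H
  atom 23: C, bond orders sum to 2 (valence 4) → 2 H
  atom 24: C, bond orders sum to 1 (valence 4) → 3 H
Totals → C:17, H:29, Br:1, O:6.
In Hill order: C17H29BrO6.

C17H29BrO6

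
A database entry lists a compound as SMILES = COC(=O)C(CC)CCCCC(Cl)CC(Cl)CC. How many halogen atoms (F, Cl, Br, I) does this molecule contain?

2

Halogen atoms appear at heavy-atom positions 13, 16 (2×Cl).
Other groups present: 1 ester.
Halogen count: 2.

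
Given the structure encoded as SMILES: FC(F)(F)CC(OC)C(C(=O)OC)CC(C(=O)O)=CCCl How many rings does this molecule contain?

In SMILES, each pair of matching ring-closure digits denotes one ring-closing bond; the number of such bonds equals the number of independent rings.
Ring-closure bonds here: 0.

0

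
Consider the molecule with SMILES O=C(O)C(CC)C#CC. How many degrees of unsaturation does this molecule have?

3

Degree of unsaturation = (number of rings) + (number of π bonds).
Ring closures in the SMILES: 0.
π bonds: 1 double bond (each 1 DoU), 1 triple bond (each 2 DoU) → 3 DoU from unsaturation.
Total DoU = 0 + 3 = 3.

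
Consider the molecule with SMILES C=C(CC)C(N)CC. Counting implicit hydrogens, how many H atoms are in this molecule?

15

Walk through each heavy atom and fill implicit hydrogens from standard valence (C 4, N 3, O 2, S 2, halogen 1):
  atom 1: C, bond orders sum to 2 (valence 4) → 2 H
  atom 2: C, bond orders sum to 4 (valence 4) → 0 H
  atom 3: C, bond orders sum to 2 (valence 4) → 2 H
  atom 4: C, bond orders sum to 1 (valence 4) → 3 H
  atom 5: C, bond orders sum to 3 (valence 4) → 1 H
  atom 6: N, bond orders sum to 1 (valence 3) → 2 H
  atom 7: C, bond orders sum to 2 (valence 4) → 2 H
  atom 8: C, bond orders sum to 1 (valence 4) → 3 H
Total hydrogens: 15.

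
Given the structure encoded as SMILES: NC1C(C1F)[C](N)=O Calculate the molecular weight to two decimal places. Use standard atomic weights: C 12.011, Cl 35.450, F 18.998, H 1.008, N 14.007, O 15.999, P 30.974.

First, the molecular formula is C4H7FN2O (counting implicit H from valence).
  C: 4 × 12.011 = 48.044
  F: 1 × 18.998 = 18.998
  H: 7 × 1.008 = 7.056
  N: 2 × 14.007 = 28.014
  O: 1 × 15.999 = 15.999
Sum: 4×12.011 + 1×18.998 + 7×1.008 + 2×14.007 + 1×15.999 = 118.111 → 118.11 g/mol.

118.11 g/mol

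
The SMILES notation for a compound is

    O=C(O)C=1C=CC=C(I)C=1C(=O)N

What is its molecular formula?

C8H6INO3

Walk through each heavy atom and fill implicit hydrogens from standard valence (C 4, N 3, O 2, S 2, halogen 1):
  atom 1: O, bond orders sum to 2 (valence 2) → 0 H
  atom 2: C, bond orders sum to 4 (valence 4) → 0 H
  atom 3: O, bond orders sum to 1 (valence 2) → 1 H
  atom 4: C, bond orders sum to 4 (valence 4) → 0 H
  atom 5: C, bond orders sum to 3 (valence 4) → 1 H
  atom 6: C, bond orders sum to 3 (valence 4) → 1 H
  atom 7: C, bond orders sum to 3 (valence 4) → 1 H
  atom 8: C, bond orders sum to 4 (valence 4) → 0 H
  atom 9: I (halogen, monovalent) → 0 H
  atom 10: C, bond orders sum to 4 (valence 4) → 0 H
  atom 11: C, bond orders sum to 4 (valence 4) → 0 H
  atom 12: O, bond orders sum to 2 (valence 2) → 0 H
  atom 13: N, bond orders sum to 1 (valence 3) → 2 H
Totals → C:8, H:6, I:1, N:1, O:3.
In Hill order: C8H6INO3.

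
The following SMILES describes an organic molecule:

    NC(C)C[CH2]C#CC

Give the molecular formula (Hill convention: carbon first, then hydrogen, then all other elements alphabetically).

Walk through each heavy atom and fill implicit hydrogens from standard valence (C 4, N 3, O 2, S 2, halogen 1):
  atom 1: N, bond orders sum to 1 (valence 3) → 2 H
  atom 2: C, bond orders sum to 3 (valence 4) → 1 H
  atom 3: C, bond orders sum to 1 (valence 4) → 3 H
  atom 4: C, bond orders sum to 2 (valence 4) → 2 H
  atom 5: C with explicit H count 2
  atom 6: C, bond orders sum to 4 (valence 4) → 0 H
  atom 7: C, bond orders sum to 4 (valence 4) → 0 H
  atom 8: C, bond orders sum to 1 (valence 4) → 3 H
Totals → C:7, H:13, N:1.
In Hill order: C7H13N.

C7H13N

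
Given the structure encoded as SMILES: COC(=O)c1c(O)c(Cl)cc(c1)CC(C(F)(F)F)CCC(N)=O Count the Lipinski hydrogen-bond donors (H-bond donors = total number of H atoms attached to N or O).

3

Donors: find every N or O and count the H atoms it carries.
  atom 2 (O): bond orders sum to 2 → 0 H
  atom 4 (O): bond orders sum to 2 → 0 H
  atom 7 (O): bond orders sum to 1 → 1 H
  atom 22 (N): bond orders sum to 1 → 2 H
  atom 23 (O): bond orders sum to 2 → 0 H
Lipinski HBD = 3.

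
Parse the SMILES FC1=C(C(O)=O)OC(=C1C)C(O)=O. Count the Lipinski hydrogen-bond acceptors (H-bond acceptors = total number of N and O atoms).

N atoms: 0; O atoms: 5.
Lipinski HBA = 0 + 5 = 5.

5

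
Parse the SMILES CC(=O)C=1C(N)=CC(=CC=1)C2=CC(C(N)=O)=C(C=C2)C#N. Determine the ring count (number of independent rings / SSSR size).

2

In SMILES, each pair of matching ring-closure digits denotes one ring-closing bond; the number of such bonds equals the number of independent rings.
Ring-closure bonds here: 2.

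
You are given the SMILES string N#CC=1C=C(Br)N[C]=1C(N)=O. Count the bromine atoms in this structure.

Scan the SMILES for Br atoms (remember two-letter symbols like Cl and Br are single atoms).
Bromine count: 1.

1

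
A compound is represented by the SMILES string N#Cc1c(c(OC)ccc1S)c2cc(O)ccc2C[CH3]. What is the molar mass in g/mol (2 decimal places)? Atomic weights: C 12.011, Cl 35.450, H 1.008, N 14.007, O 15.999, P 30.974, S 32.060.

First, the molecular formula is C16H15NO2S (counting implicit H from valence).
  C: 16 × 12.011 = 192.176
  H: 15 × 1.008 = 15.120
  N: 1 × 14.007 = 14.007
  O: 2 × 15.999 = 31.998
  S: 1 × 32.060 = 32.060
Sum: 16×12.011 + 15×1.008 + 1×14.007 + 2×15.999 + 1×32.060 = 285.361 → 285.36 g/mol.

285.36 g/mol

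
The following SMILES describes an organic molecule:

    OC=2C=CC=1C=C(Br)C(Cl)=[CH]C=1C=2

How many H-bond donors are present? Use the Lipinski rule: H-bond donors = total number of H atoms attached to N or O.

1

Donors: find every N or O and count the H atoms it carries.
  atom 1 (O): bond orders sum to 1 → 1 H
Lipinski HBD = 1.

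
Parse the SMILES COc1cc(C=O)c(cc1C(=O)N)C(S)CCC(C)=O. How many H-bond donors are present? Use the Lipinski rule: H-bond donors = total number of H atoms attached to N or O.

Donors: find every N or O and count the H atoms it carries.
  atom 2 (O): bond orders sum to 2 → 0 H
  atom 7 (O): bond orders sum to 2 → 0 H
  atom 12 (O): bond orders sum to 2 → 0 H
  atom 13 (N): bond orders sum to 1 → 2 H
  atom 20 (O): bond orders sum to 2 → 0 H
Lipinski HBD = 2.

2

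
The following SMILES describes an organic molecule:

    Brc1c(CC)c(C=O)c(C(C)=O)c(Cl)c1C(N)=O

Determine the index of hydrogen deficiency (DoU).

7

Molecular formula: C12H11BrClNO3.
DoU = (2C + 2 + N − H − X) / 2, where X is the halogen count and O/S are ignored.
    = (2·12 + 2 + 1 − 11 − 2) / 2 = 14 / 2 = 7.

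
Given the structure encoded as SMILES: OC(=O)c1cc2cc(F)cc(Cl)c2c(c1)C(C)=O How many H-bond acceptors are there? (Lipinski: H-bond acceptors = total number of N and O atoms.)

N atoms: 0; O atoms: 3.
Lipinski HBA = 0 + 3 = 3.

3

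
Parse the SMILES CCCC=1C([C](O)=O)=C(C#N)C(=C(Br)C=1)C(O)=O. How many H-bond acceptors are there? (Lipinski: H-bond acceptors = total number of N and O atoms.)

N atoms: 1; O atoms: 4.
Lipinski HBA = 1 + 4 = 5.

5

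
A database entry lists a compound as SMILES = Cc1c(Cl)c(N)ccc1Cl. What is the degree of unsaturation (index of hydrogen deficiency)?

Molecular formula: C7H7Cl2N.
DoU = (2C + 2 + N − H − X) / 2, where X is the halogen count and O/S are ignored.
    = (2·7 + 2 + 1 − 7 − 2) / 2 = 8 / 2 = 4.

4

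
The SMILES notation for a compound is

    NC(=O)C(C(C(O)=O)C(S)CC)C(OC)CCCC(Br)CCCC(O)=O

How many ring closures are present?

In SMILES, each pair of matching ring-closure digits denotes one ring-closing bond; the number of such bonds equals the number of independent rings.
Ring-closure bonds here: 0.

0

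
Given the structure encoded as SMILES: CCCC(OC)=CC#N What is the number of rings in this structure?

0

In SMILES, each pair of matching ring-closure digits denotes one ring-closing bond; the number of such bonds equals the number of independent rings.
Ring-closure bonds here: 0.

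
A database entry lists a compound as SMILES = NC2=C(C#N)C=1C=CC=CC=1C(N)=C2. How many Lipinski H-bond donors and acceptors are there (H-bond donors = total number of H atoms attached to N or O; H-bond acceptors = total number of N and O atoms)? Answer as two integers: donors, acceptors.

Donors: find every N or O and count the H atoms it carries.
  atom 1 (N): bond orders sum to 1 → 2 H
  atom 5 (N): bond orders sum to 3 → 0 H
  atom 13 (N): bond orders sum to 1 → 2 H
Lipinski HBD = 4.
Acceptors: N atoms = 3, O atoms = 0 → HBA = 3.

4, 3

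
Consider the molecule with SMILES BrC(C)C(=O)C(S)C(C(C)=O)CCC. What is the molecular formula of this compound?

Walk through each heavy atom and fill implicit hydrogens from standard valence (C 4, N 3, O 2, S 2, halogen 1):
  atom 1: Br (halogen, monovalent) → 0 H
  atom 2: C, bond orders sum to 3 (valence 4) → 1 H
  atom 3: C, bond orders sum to 1 (valence 4) → 3 H
  atom 4: C, bond orders sum to 4 (valence 4) → 0 H
  atom 5: O, bond orders sum to 2 (valence 2) → 0 H
  atom 6: C, bond orders sum to 3 (valence 4) → 1 H
  atom 7: S, bond orders sum to 1 (valence 2) → 1 H
  atom 8: C, bond orders sum to 3 (valence 4) → 1 H
  atom 9: C, bond orders sum to 4 (valence 4) → 0 H
  atom 10: C, bond orders sum to 1 (valence 4) → 3 H
  atom 11: O, bond orders sum to 2 (valence 2) → 0 H
  atom 12: C, bond orders sum to 2 (valence 4) → 2 H
  atom 13: C, bond orders sum to 2 (valence 4) → 2 H
  atom 14: C, bond orders sum to 1 (valence 4) → 3 H
Totals → C:10, H:17, Br:1, O:2, S:1.

C10H17BrO2S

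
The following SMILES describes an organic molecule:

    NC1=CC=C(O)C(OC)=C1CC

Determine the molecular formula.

Walk through each heavy atom and fill implicit hydrogens from standard valence (C 4, N 3, O 2, S 2, halogen 1):
  atom 1: N, bond orders sum to 1 (valence 3) → 2 H
  atom 2: C, bond orders sum to 4 (valence 4) → 0 H
  atom 3: C, bond orders sum to 3 (valence 4) → 1 H
  atom 4: C, bond orders sum to 3 (valence 4) → 1 H
  atom 5: C, bond orders sum to 4 (valence 4) → 0 H
  atom 6: O, bond orders sum to 1 (valence 2) → 1 H
  atom 7: C, bond orders sum to 4 (valence 4) → 0 H
  atom 8: O, bond orders sum to 2 (valence 2) → 0 H
  atom 9: C, bond orders sum to 1 (valence 4) → 3 H
  atom 10: C, bond orders sum to 4 (valence 4) → 0 H
  atom 11: C, bond orders sum to 2 (valence 4) → 2 H
  atom 12: C, bond orders sum to 1 (valence 4) → 3 H
Totals → C:9, H:13, N:1, O:2.

C9H13NO2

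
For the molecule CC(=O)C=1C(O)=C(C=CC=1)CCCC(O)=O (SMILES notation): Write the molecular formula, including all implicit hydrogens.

Walk through each heavy atom and fill implicit hydrogens from standard valence (C 4, N 3, O 2, S 2, halogen 1):
  atom 1: C, bond orders sum to 1 (valence 4) → 3 H
  atom 2: C, bond orders sum to 4 (valence 4) → 0 H
  atom 3: O, bond orders sum to 2 (valence 2) → 0 H
  atom 4: C, bond orders sum to 4 (valence 4) → 0 H
  atom 5: C, bond orders sum to 4 (valence 4) → 0 H
  atom 6: O, bond orders sum to 1 (valence 2) → 1 H
  atom 7: C, bond orders sum to 4 (valence 4) → 0 H
  atom 8: C, bond orders sum to 3 (valence 4) → 1 H
  atom 9: C, bond orders sum to 3 (valence 4) → 1 H
  atom 10: C, bond orders sum to 3 (valence 4) → 1 H
  atom 11: C, bond orders sum to 2 (valence 4) → 2 H
  atom 12: C, bond orders sum to 2 (valence 4) → 2 H
  atom 13: C, bond orders sum to 2 (valence 4) → 2 H
  atom 14: C, bond orders sum to 4 (valence 4) → 0 H
  atom 15: O, bond orders sum to 1 (valence 2) → 1 H
  atom 16: O, bond orders sum to 2 (valence 2) → 0 H
Totals → C:12, H:14, O:4.
In Hill order: C12H14O4.

C12H14O4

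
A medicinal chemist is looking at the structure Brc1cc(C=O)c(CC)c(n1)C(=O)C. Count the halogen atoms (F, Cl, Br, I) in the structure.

1

Halogen atoms appear at heavy-atom position 1 (1×Br).
Other groups present: 1 aldehyde, 1 ketone.
Halogen count: 1.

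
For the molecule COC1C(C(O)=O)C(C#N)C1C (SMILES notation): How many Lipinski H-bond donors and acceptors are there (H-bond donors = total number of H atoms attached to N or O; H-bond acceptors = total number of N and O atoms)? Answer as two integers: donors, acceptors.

1, 4

Donors: find every N or O and count the H atoms it carries.
  atom 2 (O): bond orders sum to 2 → 0 H
  atom 6 (O): bond orders sum to 1 → 1 H
  atom 7 (O): bond orders sum to 2 → 0 H
  atom 10 (N): bond orders sum to 3 → 0 H
Lipinski HBD = 1.
Acceptors: N atoms = 1, O atoms = 3 → HBA = 4.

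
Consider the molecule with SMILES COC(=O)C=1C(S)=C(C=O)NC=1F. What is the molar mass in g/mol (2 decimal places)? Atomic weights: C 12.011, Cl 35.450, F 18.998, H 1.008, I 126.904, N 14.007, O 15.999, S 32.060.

First, the molecular formula is C7H6FNO3S (counting implicit H from valence).
  C: 7 × 12.011 = 84.077
  F: 1 × 18.998 = 18.998
  H: 6 × 1.008 = 6.048
  N: 1 × 14.007 = 14.007
  O: 3 × 15.999 = 47.997
  S: 1 × 32.060 = 32.060
Sum: 7×12.011 + 1×18.998 + 6×1.008 + 1×14.007 + 3×15.999 + 1×32.060 = 203.187 → 203.19 g/mol.

203.19 g/mol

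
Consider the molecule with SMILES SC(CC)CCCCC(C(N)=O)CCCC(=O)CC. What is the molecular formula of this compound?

Walk through each heavy atom and fill implicit hydrogens from standard valence (C 4, N 3, O 2, S 2, halogen 1):
  atom 1: S, bond orders sum to 1 (valence 2) → 1 H
  atom 2: C, bond orders sum to 3 (valence 4) → 1 H
  atom 3: C, bond orders sum to 2 (valence 4) → 2 H
  atom 4: C, bond orders sum to 1 (valence 4) → 3 H
  atom 5: C, bond orders sum to 2 (valence 4) → 2 H
  atom 6: C, bond orders sum to 2 (valence 4) → 2 H
  atom 7: C, bond orders sum to 2 (valence 4) → 2 H
  atom 8: C, bond orders sum to 2 (valence 4) → 2 H
  atom 9: C, bond orders sum to 3 (valence 4) → 1 H
  atom 10: C, bond orders sum to 4 (valence 4) → 0 H
  atom 11: N, bond orders sum to 1 (valence 3) → 2 H
  atom 12: O, bond orders sum to 2 (valence 2) → 0 H
  atom 13: C, bond orders sum to 2 (valence 4) → 2 H
  atom 14: C, bond orders sum to 2 (valence 4) → 2 H
  atom 15: C, bond orders sum to 2 (valence 4) → 2 H
  atom 16: C, bond orders sum to 4 (valence 4) → 0 H
  atom 17: O, bond orders sum to 2 (valence 2) → 0 H
  atom 18: C, bond orders sum to 2 (valence 4) → 2 H
  atom 19: C, bond orders sum to 1 (valence 4) → 3 H
Totals → C:15, H:29, N:1, O:2, S:1.
In Hill order: C15H29NO2S.

C15H29NO2S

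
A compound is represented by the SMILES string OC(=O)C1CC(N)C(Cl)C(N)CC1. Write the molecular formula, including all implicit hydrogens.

C8H15ClN2O2

Walk through each heavy atom and fill implicit hydrogens from standard valence (C 4, N 3, O 2, S 2, halogen 1):
  atom 1: O, bond orders sum to 1 (valence 2) → 1 H
  atom 2: C, bond orders sum to 4 (valence 4) → 0 H
  atom 3: O, bond orders sum to 2 (valence 2) → 0 H
  atom 4: C, bond orders sum to 3 (valence 4) → 1 H
  atom 5: C, bond orders sum to 2 (valence 4) → 2 H
  atom 6: C, bond orders sum to 3 (valence 4) → 1 H
  atom 7: N, bond orders sum to 1 (valence 3) → 2 H
  atom 8: C, bond orders sum to 3 (valence 4) → 1 H
  atom 9: Cl (halogen, monovalent) → 0 H
  atom 10: C, bond orders sum to 3 (valence 4) → 1 H
  atom 11: N, bond orders sum to 1 (valence 3) → 2 H
  atom 12: C, bond orders sum to 2 (valence 4) → 2 H
  atom 13: C, bond orders sum to 2 (valence 4) → 2 H
Totals → C:8, H:15, Cl:1, N:2, O:2.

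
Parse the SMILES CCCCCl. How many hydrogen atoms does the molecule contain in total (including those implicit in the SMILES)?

9

Walk through each heavy atom and fill implicit hydrogens from standard valence (C 4, N 3, O 2, S 2, halogen 1):
  atom 1: C, bond orders sum to 1 (valence 4) → 3 H
  atom 2: C, bond orders sum to 2 (valence 4) → 2 H
  atom 3: C, bond orders sum to 2 (valence 4) → 2 H
  atom 4: C, bond orders sum to 2 (valence 4) → 2 H
  atom 5: Cl (halogen, monovalent) → 0 H
Total hydrogens: 9.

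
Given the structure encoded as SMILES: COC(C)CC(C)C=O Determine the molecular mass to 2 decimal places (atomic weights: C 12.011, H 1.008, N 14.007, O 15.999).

130.19 g/mol

First, the molecular formula is C7H14O2 (counting implicit H from valence).
  C: 7 × 12.011 = 84.077
  H: 14 × 1.008 = 14.112
  O: 2 × 15.999 = 31.998
Sum: 7×12.011 + 14×1.008 + 2×15.999 = 130.187 → 130.19 g/mol.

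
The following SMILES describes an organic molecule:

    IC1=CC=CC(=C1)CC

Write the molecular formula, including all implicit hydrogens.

Walk through each heavy atom and fill implicit hydrogens from standard valence (C 4, N 3, O 2, S 2, halogen 1):
  atom 1: I (halogen, monovalent) → 0 H
  atom 2: C, bond orders sum to 4 (valence 4) → 0 H
  atom 3: C, bond orders sum to 3 (valence 4) → 1 H
  atom 4: C, bond orders sum to 3 (valence 4) → 1 H
  atom 5: C, bond orders sum to 3 (valence 4) → 1 H
  atom 6: C, bond orders sum to 4 (valence 4) → 0 H
  atom 7: C, bond orders sum to 3 (valence 4) → 1 H
  atom 8: C, bond orders sum to 2 (valence 4) → 2 H
  atom 9: C, bond orders sum to 1 (valence 4) → 3 H
Totals → C:8, H:9, I:1.
In Hill order: C8H9I.

C8H9I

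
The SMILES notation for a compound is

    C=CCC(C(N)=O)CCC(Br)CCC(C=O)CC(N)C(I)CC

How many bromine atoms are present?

1

Scan the SMILES for Br atoms (remember two-letter symbols like Cl and Br are single atoms).
Bromine count: 1.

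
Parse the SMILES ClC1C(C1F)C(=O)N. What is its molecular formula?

C4H5ClFNO

Walk through each heavy atom and fill implicit hydrogens from standard valence (C 4, N 3, O 2, S 2, halogen 1):
  atom 1: Cl (halogen, monovalent) → 0 H
  atom 2: C, bond orders sum to 3 (valence 4) → 1 H
  atom 3: C, bond orders sum to 3 (valence 4) → 1 H
  atom 4: C, bond orders sum to 3 (valence 4) → 1 H
  atom 5: F (halogen, monovalent) → 0 H
  atom 6: C, bond orders sum to 4 (valence 4) → 0 H
  atom 7: O, bond orders sum to 2 (valence 2) → 0 H
  atom 8: N, bond orders sum to 1 (valence 3) → 2 H
Totals → C:4, H:5, Cl:1, F:1, N:1, O:1.
In Hill order: C4H5ClFNO.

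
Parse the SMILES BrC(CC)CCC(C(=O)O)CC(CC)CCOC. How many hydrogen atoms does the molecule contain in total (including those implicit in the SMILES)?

27

Walk through each heavy atom and fill implicit hydrogens from standard valence (C 4, N 3, O 2, S 2, halogen 1):
  atom 1: Br (halogen, monovalent) → 0 H
  atom 2: C, bond orders sum to 3 (valence 4) → 1 H
  atom 3: C, bond orders sum to 2 (valence 4) → 2 H
  atom 4: C, bond orders sum to 1 (valence 4) → 3 H
  atom 5: C, bond orders sum to 2 (valence 4) → 2 H
  atom 6: C, bond orders sum to 2 (valence 4) → 2 H
  atom 7: C, bond orders sum to 3 (valence 4) → 1 H
  atom 8: C, bond orders sum to 4 (valence 4) → 0 H
  atom 9: O, bond orders sum to 2 (valence 2) → 0 H
  atom 10: O, bond orders sum to 1 (valence 2) → 1 H
  atom 11: C, bond orders sum to 2 (valence 4) → 2 H
  atom 12: C, bond orders sum to 3 (valence 4) → 1 H
  atom 13: C, bond orders sum to 2 (valence 4) → 2 H
  atom 14: C, bond orders sum to 1 (valence 4) → 3 H
  atom 15: C, bond orders sum to 2 (valence 4) → 2 H
  atom 16: C, bond orders sum to 2 (valence 4) → 2 H
  atom 17: O, bond orders sum to 2 (valence 2) → 0 H
  atom 18: C, bond orders sum to 1 (valence 4) → 3 H
Total hydrogens: 27.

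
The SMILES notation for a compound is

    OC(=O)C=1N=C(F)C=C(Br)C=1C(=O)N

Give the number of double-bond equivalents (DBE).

Degree of unsaturation = (number of rings) + (number of π bonds).
Ring closures in the SMILES: 1.
π bonds: 5 double bonds (each 1 DoU) → 5 DoU from unsaturation.
Total DoU = 1 + 5 = 6.

6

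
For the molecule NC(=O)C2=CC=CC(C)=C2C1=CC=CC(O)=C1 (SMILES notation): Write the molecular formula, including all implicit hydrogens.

C14H13NO2

Walk through each heavy atom and fill implicit hydrogens from standard valence (C 4, N 3, O 2, S 2, halogen 1):
  atom 1: N, bond orders sum to 1 (valence 3) → 2 H
  atom 2: C, bond orders sum to 4 (valence 4) → 0 H
  atom 3: O, bond orders sum to 2 (valence 2) → 0 H
  atom 4: C, bond orders sum to 4 (valence 4) → 0 H
  atom 5: C, bond orders sum to 3 (valence 4) → 1 H
  atom 6: C, bond orders sum to 3 (valence 4) → 1 H
  atom 7: C, bond orders sum to 3 (valence 4) → 1 H
  atom 8: C, bond orders sum to 4 (valence 4) → 0 H
  atom 9: C, bond orders sum to 1 (valence 4) → 3 H
  atom 10: C, bond orders sum to 4 (valence 4) → 0 H
  atom 11: C, bond orders sum to 4 (valence 4) → 0 H
  atom 12: C, bond orders sum to 3 (valence 4) → 1 H
  atom 13: C, bond orders sum to 3 (valence 4) → 1 H
  atom 14: C, bond orders sum to 3 (valence 4) → 1 H
  atom 15: C, bond orders sum to 4 (valence 4) → 0 H
  atom 16: O, bond orders sum to 1 (valence 2) → 1 H
  atom 17: C, bond orders sum to 3 (valence 4) → 1 H
Totals → C:14, H:13, N:1, O:2.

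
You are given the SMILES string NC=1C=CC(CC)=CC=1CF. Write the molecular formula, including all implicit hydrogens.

Walk through each heavy atom and fill implicit hydrogens from standard valence (C 4, N 3, O 2, S 2, halogen 1):
  atom 1: N, bond orders sum to 1 (valence 3) → 2 H
  atom 2: C, bond orders sum to 4 (valence 4) → 0 H
  atom 3: C, bond orders sum to 3 (valence 4) → 1 H
  atom 4: C, bond orders sum to 3 (valence 4) → 1 H
  atom 5: C, bond orders sum to 4 (valence 4) → 0 H
  atom 6: C, bond orders sum to 2 (valence 4) → 2 H
  atom 7: C, bond orders sum to 1 (valence 4) → 3 H
  atom 8: C, bond orders sum to 3 (valence 4) → 1 H
  atom 9: C, bond orders sum to 4 (valence 4) → 0 H
  atom 10: C, bond orders sum to 2 (valence 4) → 2 H
  atom 11: F (halogen, monovalent) → 0 H
Totals → C:9, H:12, F:1, N:1.
In Hill order: C9H12FN.

C9H12FN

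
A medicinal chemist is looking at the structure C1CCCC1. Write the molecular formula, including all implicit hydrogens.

C5H10

Walk through each heavy atom and fill implicit hydrogens from standard valence (C 4, N 3, O 2, S 2, halogen 1):
  atom 1: C, bond orders sum to 2 (valence 4) → 2 H
  atom 2: C, bond orders sum to 2 (valence 4) → 2 H
  atom 3: C, bond orders sum to 2 (valence 4) → 2 H
  atom 4: C, bond orders sum to 2 (valence 4) → 2 H
  atom 5: C, bond orders sum to 2 (valence 4) → 2 H
Totals → C:5, H:10.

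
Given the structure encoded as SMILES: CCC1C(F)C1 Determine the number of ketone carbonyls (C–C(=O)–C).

0

Scan the SMILES for the ketone motif — none present.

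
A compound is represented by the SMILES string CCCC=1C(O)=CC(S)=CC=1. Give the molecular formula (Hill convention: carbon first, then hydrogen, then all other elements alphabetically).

C9H12OS

Walk through each heavy atom and fill implicit hydrogens from standard valence (C 4, N 3, O 2, S 2, halogen 1):
  atom 1: C, bond orders sum to 1 (valence 4) → 3 H
  atom 2: C, bond orders sum to 2 (valence 4) → 2 H
  atom 3: C, bond orders sum to 2 (valence 4) → 2 H
  atom 4: C, bond orders sum to 4 (valence 4) → 0 H
  atom 5: C, bond orders sum to 4 (valence 4) → 0 H
  atom 6: O, bond orders sum to 1 (valence 2) → 1 H
  atom 7: C, bond orders sum to 3 (valence 4) → 1 H
  atom 8: C, bond orders sum to 4 (valence 4) → 0 H
  atom 9: S, bond orders sum to 1 (valence 2) → 1 H
  atom 10: C, bond orders sum to 3 (valence 4) → 1 H
  atom 11: C, bond orders sum to 3 (valence 4) → 1 H
Totals → C:9, H:12, O:1, S:1.
In Hill order: C9H12OS.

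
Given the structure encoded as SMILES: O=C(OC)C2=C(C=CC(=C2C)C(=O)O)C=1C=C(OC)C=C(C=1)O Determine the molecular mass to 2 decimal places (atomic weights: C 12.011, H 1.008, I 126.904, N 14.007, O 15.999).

316.31 g/mol

First, the molecular formula is C17H16O6 (counting implicit H from valence).
  C: 17 × 12.011 = 204.187
  H: 16 × 1.008 = 16.128
  O: 6 × 15.999 = 95.994
Sum: 17×12.011 + 16×1.008 + 6×15.999 = 316.309 → 316.31 g/mol.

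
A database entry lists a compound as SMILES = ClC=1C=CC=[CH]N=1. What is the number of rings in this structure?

In SMILES, each pair of matching ring-closure digits denotes one ring-closing bond; the number of such bonds equals the number of independent rings.
Ring-closure bonds here: 1.

1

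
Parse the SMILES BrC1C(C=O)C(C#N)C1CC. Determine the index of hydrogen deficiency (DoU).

4

Molecular formula: C8H10BrNO.
DoU = (2C + 2 + N − H − X) / 2, where X is the halogen count and O/S are ignored.
    = (2·8 + 2 + 1 − 10 − 1) / 2 = 8 / 2 = 4.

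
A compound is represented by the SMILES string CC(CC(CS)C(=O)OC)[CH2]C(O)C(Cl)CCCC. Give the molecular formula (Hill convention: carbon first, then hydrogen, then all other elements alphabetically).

Walk through each heavy atom and fill implicit hydrogens from standard valence (C 4, N 3, O 2, S 2, halogen 1):
  atom 1: C, bond orders sum to 1 (valence 4) → 3 H
  atom 2: C, bond orders sum to 3 (valence 4) → 1 H
  atom 3: C, bond orders sum to 2 (valence 4) → 2 H
  atom 4: C, bond orders sum to 3 (valence 4) → 1 H
  atom 5: C, bond orders sum to 2 (valence 4) → 2 H
  atom 6: S, bond orders sum to 1 (valence 2) → 1 H
  atom 7: C, bond orders sum to 4 (valence 4) → 0 H
  atom 8: O, bond orders sum to 2 (valence 2) → 0 H
  atom 9: O, bond orders sum to 2 (valence 2) → 0 H
  atom 10: C, bond orders sum to 1 (valence 4) → 3 H
  atom 11: C with explicit H count 2
  atom 12: C, bond orders sum to 3 (valence 4) → 1 H
  atom 13: O, bond orders sum to 1 (valence 2) → 1 H
  atom 14: C, bond orders sum to 3 (valence 4) → 1 H
  atom 15: Cl (halogen, monovalent) → 0 H
  atom 16: C, bond orders sum to 2 (valence 4) → 2 H
  atom 17: C, bond orders sum to 2 (valence 4) → 2 H
  atom 18: C, bond orders sum to 2 (valence 4) → 2 H
  atom 19: C, bond orders sum to 1 (valence 4) → 3 H
Totals → C:14, H:27, Cl:1, O:3, S:1.

C14H27ClO3S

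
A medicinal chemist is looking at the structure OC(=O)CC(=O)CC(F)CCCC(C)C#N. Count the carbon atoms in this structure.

Count every carbon token in the SMILES (each C, including those in ring-closure positions and inside branches).
Carbon count: 11.

11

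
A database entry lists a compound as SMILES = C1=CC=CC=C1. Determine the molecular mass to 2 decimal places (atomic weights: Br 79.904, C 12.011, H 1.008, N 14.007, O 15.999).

78.11 g/mol

First, the molecular formula is C6H6 (counting implicit H from valence).
  C: 6 × 12.011 = 72.066
  H: 6 × 1.008 = 6.048
Sum: 6×12.011 + 6×1.008 = 78.114 → 78.11 g/mol.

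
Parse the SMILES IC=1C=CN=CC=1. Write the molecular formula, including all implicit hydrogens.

Walk through each heavy atom and fill implicit hydrogens from standard valence (C 4, N 3, O 2, S 2, halogen 1):
  atom 1: I (halogen, monovalent) → 0 H
  atom 2: C, bond orders sum to 4 (valence 4) → 0 H
  atom 3: C, bond orders sum to 3 (valence 4) → 1 H
  atom 4: C, bond orders sum to 3 (valence 4) → 1 H
  atom 5: N, bond orders sum to 3 (valence 3) → 0 H
  atom 6: C, bond orders sum to 3 (valence 4) → 1 H
  atom 7: C, bond orders sum to 3 (valence 4) → 1 H
Totals → C:5, H:4, I:1, N:1.

C5H4IN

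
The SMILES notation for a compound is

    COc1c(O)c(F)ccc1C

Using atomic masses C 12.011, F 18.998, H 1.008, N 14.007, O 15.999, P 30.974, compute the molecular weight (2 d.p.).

156.16 g/mol

First, the molecular formula is C8H9FO2 (counting implicit H from valence).
  C: 8 × 12.011 = 96.088
  F: 1 × 18.998 = 18.998
  H: 9 × 1.008 = 9.072
  O: 2 × 15.999 = 31.998
Sum: 8×12.011 + 1×18.998 + 9×1.008 + 2×15.999 = 156.156 → 156.16 g/mol.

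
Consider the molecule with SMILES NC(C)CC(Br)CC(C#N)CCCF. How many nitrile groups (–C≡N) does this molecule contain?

1

The nitrile motif appears at heavy-atom position 9 in the SMILES.
Other groups present: 1 primary amine.
Nitrile count: 1.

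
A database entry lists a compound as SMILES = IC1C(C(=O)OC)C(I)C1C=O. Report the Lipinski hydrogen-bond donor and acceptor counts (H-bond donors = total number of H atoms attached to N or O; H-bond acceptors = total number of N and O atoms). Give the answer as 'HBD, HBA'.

0, 3

Donors: find every N or O and count the H atoms it carries.
  atom 5 (O): bond orders sum to 2 → 0 H
  atom 6 (O): bond orders sum to 2 → 0 H
  atom 12 (O): bond orders sum to 2 → 0 H
Lipinski HBD = 0.
Acceptors: N atoms = 0, O atoms = 3 → HBA = 3.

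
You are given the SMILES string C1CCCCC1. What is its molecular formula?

Walk through each heavy atom and fill implicit hydrogens from standard valence (C 4, N 3, O 2, S 2, halogen 1):
  atom 1: C, bond orders sum to 2 (valence 4) → 2 H
  atom 2: C, bond orders sum to 2 (valence 4) → 2 H
  atom 3: C, bond orders sum to 2 (valence 4) → 2 H
  atom 4: C, bond orders sum to 2 (valence 4) → 2 H
  atom 5: C, bond orders sum to 2 (valence 4) → 2 H
  atom 6: C, bond orders sum to 2 (valence 4) → 2 H
Totals → C:6, H:12.
In Hill order: C6H12.

C6H12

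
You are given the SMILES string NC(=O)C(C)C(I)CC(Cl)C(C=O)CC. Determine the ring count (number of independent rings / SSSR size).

0

In SMILES, each pair of matching ring-closure digits denotes one ring-closing bond; the number of such bonds equals the number of independent rings.
Ring-closure bonds here: 0.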